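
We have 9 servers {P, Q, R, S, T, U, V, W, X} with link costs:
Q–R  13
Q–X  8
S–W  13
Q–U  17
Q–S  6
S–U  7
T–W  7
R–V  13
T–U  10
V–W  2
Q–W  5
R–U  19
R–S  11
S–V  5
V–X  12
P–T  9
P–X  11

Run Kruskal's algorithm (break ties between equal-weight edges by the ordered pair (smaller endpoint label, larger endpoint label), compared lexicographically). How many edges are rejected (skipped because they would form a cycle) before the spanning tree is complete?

Kruskal's algorithm — process edges by increasing weight (ties by edge label):
V–W (2): add — endpoints in different components.
Q–W (5): add — endpoints in different components.
S–V (5): add — endpoints in different components.
Q–S (6): skip — Q and S already connected.
S–U (7): add — endpoints in different components.
T–W (7): add — endpoints in different components.
Q–X (8): add — endpoints in different components.
P–T (9): add — endpoints in different components.
T–U (10): skip — T and U already connected.
P–X (11): skip — P and X already connected.
R–S (11): add — endpoints in different components.
Edges rejected before the tree was complete: 3.

3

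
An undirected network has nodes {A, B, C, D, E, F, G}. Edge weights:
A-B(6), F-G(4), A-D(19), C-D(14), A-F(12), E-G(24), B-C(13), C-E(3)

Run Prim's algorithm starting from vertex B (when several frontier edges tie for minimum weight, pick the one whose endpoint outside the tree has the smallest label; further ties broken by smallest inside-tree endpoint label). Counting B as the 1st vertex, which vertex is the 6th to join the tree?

Prim, starting at B.
Step 1: cheapest edge leaving the tree is A-B (6); add A.
Step 2: cheapest edge leaving the tree is A-F (12); add F.
Step 3: cheapest edge leaving the tree is F-G (4); add G.
Step 4: cheapest edge leaving the tree is B-C (13); add C.
Step 5: cheapest edge leaving the tree is C-E (3); add E.
Step 6: cheapest edge leaving the tree is C-D (14); add D.
Vertex order: B, A, F, G, C, E, D. The 6th vertex is E.

E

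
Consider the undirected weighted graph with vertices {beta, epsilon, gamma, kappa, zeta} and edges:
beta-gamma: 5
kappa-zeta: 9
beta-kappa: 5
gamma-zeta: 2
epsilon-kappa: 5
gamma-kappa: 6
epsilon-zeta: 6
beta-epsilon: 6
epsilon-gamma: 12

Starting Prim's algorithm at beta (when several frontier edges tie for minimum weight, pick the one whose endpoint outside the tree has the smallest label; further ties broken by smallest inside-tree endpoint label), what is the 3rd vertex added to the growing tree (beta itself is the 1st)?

Grow the tree from beta using Prim:
Step 1: frontier [beta-gamma 5, beta-kappa 5, beta-epsilon 6] → take beta-gamma (5); add gamma.
Step 2: frontier [beta-kappa 5, beta-epsilon 6, gamma-zeta 2, gamma-kappa 6, epsilon-gamma 12] → take gamma-zeta (2); add zeta.
Step 3: frontier [beta-kappa 5, beta-epsilon 6, gamma-kappa 6, epsilon-gamma 12, epsilon-zeta 6, kappa-zeta 9] → take beta-kappa (5); add kappa.
Step 4: frontier [beta-epsilon 6, epsilon-gamma 12, epsilon-kappa 5, epsilon-zeta 6] → take epsilon-kappa (5); add epsilon.
Vertex order: beta, gamma, zeta, kappa, epsilon. The 3rd vertex is zeta.

zeta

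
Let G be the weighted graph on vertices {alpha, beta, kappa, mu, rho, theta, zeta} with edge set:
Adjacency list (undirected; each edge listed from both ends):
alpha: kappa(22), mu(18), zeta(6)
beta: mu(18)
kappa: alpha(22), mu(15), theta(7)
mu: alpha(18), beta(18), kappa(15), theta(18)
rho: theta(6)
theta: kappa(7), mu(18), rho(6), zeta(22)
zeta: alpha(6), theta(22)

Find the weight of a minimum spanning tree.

70

Grow the tree from kappa using Prim:
Step 1: cheapest edge leaving the tree is kappa–theta (7); add theta.
Step 2: cheapest edge leaving the tree is rho–theta (6); add rho.
Step 3: cheapest edge leaving the tree is kappa–mu (15); add mu.
Step 4: cheapest edge leaving the tree is alpha–mu (18); add alpha.
Step 5: cheapest edge leaving the tree is alpha–zeta (6); add zeta.
Step 6: cheapest edge leaving the tree is beta–mu (18); add beta.
MST edges: kappa–theta, rho–theta, kappa–mu, alpha–mu, alpha–zeta, beta–mu; total weight 7+6+15+18+6+18 = 70.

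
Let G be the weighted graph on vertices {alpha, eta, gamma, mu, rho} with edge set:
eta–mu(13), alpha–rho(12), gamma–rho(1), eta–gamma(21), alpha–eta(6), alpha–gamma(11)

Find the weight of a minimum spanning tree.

Prim, starting at rho.
Step 1: frontier [gamma–rho 1, alpha–rho 12] → take gamma–rho (1); add gamma.
Step 2: frontier [alpha–gamma 11, eta–gamma 21, alpha–rho 12] → take alpha–gamma (11); add alpha.
Step 3: frontier [alpha–eta 6, eta–gamma 21] → take alpha–eta (6); add eta.
Step 4: frontier [eta–mu 13] → take eta–mu (13); add mu.
MST edges: gamma–rho, alpha–gamma, alpha–eta, eta–mu; total weight 1+11+6+13 = 31.

31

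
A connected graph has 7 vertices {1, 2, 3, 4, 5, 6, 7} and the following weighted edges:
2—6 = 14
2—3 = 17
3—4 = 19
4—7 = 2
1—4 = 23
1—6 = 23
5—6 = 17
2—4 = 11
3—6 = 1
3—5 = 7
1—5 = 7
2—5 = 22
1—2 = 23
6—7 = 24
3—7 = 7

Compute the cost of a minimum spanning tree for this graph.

Kruskal: consider edges lightest-first.
3—6 (1): add. Components now {1} {2} {3,6} {4} {5} {7}
4—7 (2): add. Components now {1} {2} {3,6} {4,7} {5}
1—5 (7): add. Components now {1,5} {2} {3,6} {4,7}
3—5 (7): add. Components now {1,3,5,6} {2} {4,7}
3—7 (7): add. Components now {1,3,4,5,6,7} {2}
2—4 (11): add. Components now {1,2,3,4,5,6,7}
MST edges: 3—6, 4—7, 1—5, 3—5, 3—7, 2—4; total weight 1+2+7+7+7+11 = 35.

35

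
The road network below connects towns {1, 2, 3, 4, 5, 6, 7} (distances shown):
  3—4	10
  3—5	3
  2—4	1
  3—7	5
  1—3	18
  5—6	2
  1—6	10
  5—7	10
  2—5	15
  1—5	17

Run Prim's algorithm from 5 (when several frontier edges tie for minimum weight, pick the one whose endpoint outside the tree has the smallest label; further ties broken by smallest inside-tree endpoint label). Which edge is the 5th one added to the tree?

Prim's algorithm from 5:
Step 1: frontier [5—6 2, 3—5 3, 5—7 10, 2—5 15, 1—5 17] → take 5—6 (2); add 6.
Step 2: frontier [3—5 3, 5—7 10, 2—5 15, 1—5 17, 1—6 10] → take 3—5 (3); add 3.
Step 3: frontier [3—7 5, 3—4 10, 1—3 18, 5—7 10, 2—5 15, 1—5 17, 1—6 10] → take 3—7 (5); add 7.
Step 4: frontier [3—4 10, 1—3 18, 2—5 15, 1—5 17, 1—6 10] → take 1—6 (10); add 1.
Step 5: frontier [3—4 10, 2—5 15] → take 3—4 (10); add 4.
Step 6: frontier [2—4 1, 2—5 15] → take 2—4 (1); add 2.
The 5th edge added is 3—4.

3-4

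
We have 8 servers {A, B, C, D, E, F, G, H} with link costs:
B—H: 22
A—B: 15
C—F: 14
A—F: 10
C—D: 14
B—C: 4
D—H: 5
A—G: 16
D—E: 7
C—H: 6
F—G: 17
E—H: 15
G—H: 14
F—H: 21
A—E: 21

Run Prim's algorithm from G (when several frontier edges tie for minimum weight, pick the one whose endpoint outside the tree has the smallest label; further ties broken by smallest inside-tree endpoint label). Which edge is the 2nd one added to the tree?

D-H

Grow the tree from G using Prim:
Step 1: cheapest edge leaving the tree is G—H (14); add H.
Step 2: cheapest edge leaving the tree is D—H (5); add D.
Step 3: cheapest edge leaving the tree is C—H (6); add C.
Step 4: cheapest edge leaving the tree is B—C (4); add B.
Step 5: cheapest edge leaving the tree is D—E (7); add E.
Step 6: cheapest edge leaving the tree is C—F (14); add F.
Step 7: cheapest edge leaving the tree is A—F (10); add A.
The 2nd edge added is D—H.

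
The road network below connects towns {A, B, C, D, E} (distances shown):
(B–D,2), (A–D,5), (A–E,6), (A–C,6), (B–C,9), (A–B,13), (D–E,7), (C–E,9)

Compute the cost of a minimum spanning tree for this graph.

19

Grow the tree from E using Prim:
Step 1: cheapest edge leaving the tree is A–E (6); add A.
Step 2: cheapest edge leaving the tree is A–D (5); add D.
Step 3: cheapest edge leaving the tree is B–D (2); add B.
Step 4: cheapest edge leaving the tree is A–C (6); add C.
MST edges: A–E, A–D, B–D, A–C; total weight 6+5+2+6 = 19.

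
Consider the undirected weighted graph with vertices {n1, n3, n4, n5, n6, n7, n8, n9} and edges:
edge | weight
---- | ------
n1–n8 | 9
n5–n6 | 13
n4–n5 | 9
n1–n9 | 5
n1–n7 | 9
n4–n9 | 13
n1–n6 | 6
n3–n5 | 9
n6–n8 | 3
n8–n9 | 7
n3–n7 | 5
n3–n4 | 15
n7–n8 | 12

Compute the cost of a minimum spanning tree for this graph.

Prim's algorithm from n6:
Step 1: frontier [n6–n8 3, n1–n6 6, n5–n6 13] → take n6–n8 (3); add n8.
Step 2: frontier [n1–n6 6, n5–n6 13, n8–n9 7, n1–n8 9, n7–n8 12] → take n1–n6 (6); add n1.
Step 3: frontier [n1–n9 5, n1–n7 9, n5–n6 13, n8–n9 7, n7–n8 12] → take n1–n9 (5); add n9.
Step 4: frontier [n1–n7 9, n5–n6 13, n7–n8 12, n4–n9 13] → take n1–n7 (9); add n7.
Step 5: frontier [n5–n6 13, n3–n7 5, n4–n9 13] → take n3–n7 (5); add n3.
Step 6: frontier [n3–n5 9, n3–n4 15, n5–n6 13, n4–n9 13] → take n3–n5 (9); add n5.
Step 7: frontier [n3–n4 15, n4–n5 9, n4–n9 13] → take n4–n5 (9); add n4.
MST edges: n6–n8, n1–n6, n1–n9, n1–n7, n3–n7, n3–n5, n4–n5; total weight 3+6+5+9+5+9+9 = 46.

46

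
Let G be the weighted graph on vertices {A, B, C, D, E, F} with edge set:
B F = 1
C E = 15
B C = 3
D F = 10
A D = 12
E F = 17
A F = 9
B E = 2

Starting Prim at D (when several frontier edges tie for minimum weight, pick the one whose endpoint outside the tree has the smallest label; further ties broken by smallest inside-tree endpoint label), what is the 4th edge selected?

Prim, starting at D.
Step 1: cheapest edge leaving the tree is D F (10); add F.
Step 2: cheapest edge leaving the tree is B F (1); add B.
Step 3: cheapest edge leaving the tree is B E (2); add E.
Step 4: cheapest edge leaving the tree is B C (3); add C.
Step 5: cheapest edge leaving the tree is A F (9); add A.
The 4th edge added is B C.

B-C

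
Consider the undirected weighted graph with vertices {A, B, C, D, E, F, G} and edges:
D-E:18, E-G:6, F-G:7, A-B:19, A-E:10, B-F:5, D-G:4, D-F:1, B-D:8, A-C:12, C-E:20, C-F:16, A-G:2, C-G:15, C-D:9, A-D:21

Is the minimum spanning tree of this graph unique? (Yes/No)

Kruskal: consider edges lightest-first.
D-F (1): add — endpoints in different components.
A-G (2): add — endpoints in different components.
D-G (4): add — endpoints in different components.
B-F (5): add — endpoints in different components.
E-G (6): add — endpoints in different components.
F-G (7): skip — F and G already connected.
B-D (8): skip — B and D already connected.
C-D (9): add — endpoints in different components.
Every non-tree edge has weight strictly greater than the heaviest edge on the tree path between its endpoints, so the MST is unique.

Yes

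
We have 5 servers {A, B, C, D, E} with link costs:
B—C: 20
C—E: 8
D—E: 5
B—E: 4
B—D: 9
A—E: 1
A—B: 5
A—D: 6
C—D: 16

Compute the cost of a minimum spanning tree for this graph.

Kruskal: consider edges lightest-first.
A—E (1): add — endpoints in different components.
B—E (4): add — endpoints in different components.
A—B (5): skip — A and B already connected.
D—E (5): add — endpoints in different components.
A—D (6): skip — A and D already connected.
C—E (8): add — endpoints in different components.
MST edges: A—E, B—E, D—E, C—E; total weight 1+4+5+8 = 18.

18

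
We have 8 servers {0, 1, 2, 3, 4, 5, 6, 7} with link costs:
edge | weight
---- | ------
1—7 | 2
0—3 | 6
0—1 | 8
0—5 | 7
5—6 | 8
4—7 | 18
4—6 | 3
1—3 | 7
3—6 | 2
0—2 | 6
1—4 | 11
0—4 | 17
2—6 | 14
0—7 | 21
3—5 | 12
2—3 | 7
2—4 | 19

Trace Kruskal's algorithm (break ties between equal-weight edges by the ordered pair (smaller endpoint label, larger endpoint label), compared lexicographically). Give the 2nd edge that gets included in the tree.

3-6

Sort edges by weight, then run Kruskal:
1—7 (2): add — endpoints in different components.
3—6 (2): add — endpoints in different components.
4—6 (3): add — endpoints in different components.
0—2 (6): add — endpoints in different components.
0—3 (6): add — endpoints in different components.
0—5 (7): add — endpoints in different components.
1—3 (7): add — endpoints in different components.
The 2nd edge added is 3—6.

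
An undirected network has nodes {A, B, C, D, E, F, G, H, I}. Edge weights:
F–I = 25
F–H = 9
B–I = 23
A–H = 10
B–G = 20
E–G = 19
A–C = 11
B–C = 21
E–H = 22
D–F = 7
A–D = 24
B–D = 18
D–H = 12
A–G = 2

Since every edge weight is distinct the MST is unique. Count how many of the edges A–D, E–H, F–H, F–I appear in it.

Sort edges by weight, then run Kruskal:
A–G (2): add — endpoints in different components.
D–F (7): add — endpoints in different components.
F–H (9): add — endpoints in different components.
A–H (10): add — endpoints in different components.
A–C (11): add — endpoints in different components.
D–H (12): skip — D and H already connected.
B–D (18): add — endpoints in different components.
E–G (19): add — endpoints in different components.
B–G (20): skip — B and G already connected.
B–C (21): skip — B and C already connected.
E–H (22): skip — E and H already connected.
B–I (23): add — endpoints in different components.
MST edge set: {A–G, D–F, F–H, A–H, A–C, B–D, E–G, B–I}.
Of the listed edges, {F–H} are in the MST → 1.

1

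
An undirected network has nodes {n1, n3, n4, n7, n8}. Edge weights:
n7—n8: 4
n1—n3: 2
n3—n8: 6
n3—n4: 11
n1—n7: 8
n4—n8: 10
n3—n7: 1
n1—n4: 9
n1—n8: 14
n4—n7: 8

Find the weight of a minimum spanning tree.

Kruskal: consider edges lightest-first.
n3—n7 (1): add. Components now {n1} {n8} {n3,n7} {n4}
n1—n3 (2): add. Components now {n1,n3,n7} {n8} {n4}
n7—n8 (4): add. Components now {n1,n3,n7,n8} {n4}
n3—n8 (6): skip — n8 and n3 already connected.
n1—n7 (8): skip — n1 and n7 already connected.
n4—n7 (8): add. Components now {n1,n3,n4,n7,n8}
MST edges: n3—n7, n1—n3, n7—n8, n4—n7; total weight 1+2+4+8 = 15.

15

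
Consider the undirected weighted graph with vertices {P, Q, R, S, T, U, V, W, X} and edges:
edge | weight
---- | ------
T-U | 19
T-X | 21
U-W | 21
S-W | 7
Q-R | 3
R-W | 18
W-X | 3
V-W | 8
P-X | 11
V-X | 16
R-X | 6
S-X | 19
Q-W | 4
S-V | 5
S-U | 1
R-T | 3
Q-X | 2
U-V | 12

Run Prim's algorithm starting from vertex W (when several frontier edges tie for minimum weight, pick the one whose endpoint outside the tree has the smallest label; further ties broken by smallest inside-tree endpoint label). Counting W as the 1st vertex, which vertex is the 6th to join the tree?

S

Grow the tree from W using Prim:
Step 1: cheapest edge leaving the tree is W-X (3); add X.
Step 2: cheapest edge leaving the tree is Q-X (2); add Q.
Step 3: cheapest edge leaving the tree is Q-R (3); add R.
Step 4: cheapest edge leaving the tree is R-T (3); add T.
Step 5: cheapest edge leaving the tree is S-W (7); add S.
Step 6: cheapest edge leaving the tree is S-U (1); add U.
Step 7: cheapest edge leaving the tree is S-V (5); add V.
Step 8: cheapest edge leaving the tree is P-X (11); add P.
Vertex order: W, X, Q, R, T, S, U, V, P. The 6th vertex is S.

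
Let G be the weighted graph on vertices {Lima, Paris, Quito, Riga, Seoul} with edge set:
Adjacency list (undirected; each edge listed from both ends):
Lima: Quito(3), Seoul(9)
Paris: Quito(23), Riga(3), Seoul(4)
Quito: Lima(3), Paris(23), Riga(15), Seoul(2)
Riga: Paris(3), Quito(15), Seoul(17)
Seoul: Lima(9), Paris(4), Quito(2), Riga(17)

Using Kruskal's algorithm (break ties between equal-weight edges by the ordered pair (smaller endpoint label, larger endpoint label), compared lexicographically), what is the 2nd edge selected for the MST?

Lima-Quito

Kruskal's algorithm — process edges by increasing weight (ties by edge label):
Quito Seoul (2): add — endpoints in different components.
Lima Quito (3): add — endpoints in different components.
Paris Riga (3): add — endpoints in different components.
Paris Seoul (4): add — endpoints in different components.
The 2nd edge added is Lima Quito.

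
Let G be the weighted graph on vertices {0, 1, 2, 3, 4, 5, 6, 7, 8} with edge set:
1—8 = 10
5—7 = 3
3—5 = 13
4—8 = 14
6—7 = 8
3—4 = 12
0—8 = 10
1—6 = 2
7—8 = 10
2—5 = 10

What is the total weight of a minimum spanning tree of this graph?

68

Prim's algorithm from 0:
Step 1: frontier [0—8 10] → take 0—8 (10); add 8.
Step 2: frontier [1—8 10, 7—8 10, 4—8 14] → take 1—8 (10); add 1.
Step 3: frontier [1—6 2, 7—8 10, 4—8 14] → take 1—6 (2); add 6.
Step 4: frontier [6—7 8, 7—8 10, 4—8 14] → take 6—7 (8); add 7.
Step 5: frontier [5—7 3, 4—8 14] → take 5—7 (3); add 5.
Step 6: frontier [2—5 10, 3—5 13, 4—8 14] → take 2—5 (10); add 2.
Step 7: frontier [3—5 13, 4—8 14] → take 3—5 (13); add 3.
Step 8: frontier [3—4 12, 4—8 14] → take 3—4 (12); add 4.
MST edges: 0—8, 1—8, 1—6, 6—7, 5—7, 2—5, 3—5, 3—4; total weight 10+10+2+8+3+10+13+12 = 68.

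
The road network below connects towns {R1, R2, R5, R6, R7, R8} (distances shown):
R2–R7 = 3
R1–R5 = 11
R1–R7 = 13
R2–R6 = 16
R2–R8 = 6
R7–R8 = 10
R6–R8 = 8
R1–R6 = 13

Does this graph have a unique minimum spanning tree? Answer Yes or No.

No

Sort edges by weight, then run Kruskal:
R2–R7 (3): add — endpoints in different components.
R2–R8 (6): add — endpoints in different components.
R6–R8 (8): add — endpoints in different components.
R7–R8 (10): skip — R7 and R8 already connected.
R1–R5 (11): add — endpoints in different components.
R1–R6 (13): add — endpoints in different components.
Non-tree edge R1–R7 has weight 13, equal to the heaviest edge on its tree cycle — swapping gives another MST of the same weight. Not unique.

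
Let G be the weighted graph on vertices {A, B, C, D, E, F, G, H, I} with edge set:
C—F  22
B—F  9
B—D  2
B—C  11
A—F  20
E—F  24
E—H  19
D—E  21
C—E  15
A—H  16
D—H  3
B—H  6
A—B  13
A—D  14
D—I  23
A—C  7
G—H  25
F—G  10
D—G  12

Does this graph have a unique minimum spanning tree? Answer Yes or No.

Kruskal's algorithm — process edges by increasing weight (ties by edge label):
B—D (2): add — endpoints in different components.
D—H (3): add — endpoints in different components.
B—H (6): skip — B and H already connected.
A—C (7): add — endpoints in different components.
B—F (9): add — endpoints in different components.
F—G (10): add — endpoints in different components.
B—C (11): add — endpoints in different components.
D—G (12): skip — D and G already connected.
A—B (13): skip — A and B already connected.
A—D (14): skip — A and D already connected.
C—E (15): add — endpoints in different components.
A—H (16): skip — A and H already connected.
E—H (19): skip — E and H already connected.
A—F (20): skip — A and F already connected.
D—E (21): skip — D and E already connected.
C—F (22): skip — C and F already connected.
D—I (23): add — endpoints in different components.
Every non-tree edge has weight strictly greater than the heaviest edge on the tree path between its endpoints, so the MST is unique.

Yes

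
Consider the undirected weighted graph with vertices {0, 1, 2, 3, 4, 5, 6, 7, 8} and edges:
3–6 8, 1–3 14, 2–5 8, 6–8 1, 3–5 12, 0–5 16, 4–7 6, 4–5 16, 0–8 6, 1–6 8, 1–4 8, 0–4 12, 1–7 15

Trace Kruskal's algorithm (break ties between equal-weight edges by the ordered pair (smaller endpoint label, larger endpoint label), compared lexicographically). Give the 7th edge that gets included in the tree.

3-6

Kruskal: consider edges lightest-first.
6–8 (1): add — endpoints in different components.
0–8 (6): add — endpoints in different components.
4–7 (6): add — endpoints in different components.
1–4 (8): add — endpoints in different components.
1–6 (8): add — endpoints in different components.
2–5 (8): add — endpoints in different components.
3–6 (8): add — endpoints in different components.
0–4 (12): skip — 0 and 4 already connected.
3–5 (12): add — endpoints in different components.
The 7th edge added is 3–6.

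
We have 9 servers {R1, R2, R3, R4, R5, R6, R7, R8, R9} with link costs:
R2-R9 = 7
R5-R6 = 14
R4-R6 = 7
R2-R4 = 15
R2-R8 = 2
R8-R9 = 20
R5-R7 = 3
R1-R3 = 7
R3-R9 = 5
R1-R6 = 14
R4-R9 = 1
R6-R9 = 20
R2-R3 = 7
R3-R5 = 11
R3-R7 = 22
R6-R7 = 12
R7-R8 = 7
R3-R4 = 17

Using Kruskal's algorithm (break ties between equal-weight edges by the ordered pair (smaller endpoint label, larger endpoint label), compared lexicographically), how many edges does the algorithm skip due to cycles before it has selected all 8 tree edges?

Kruskal: consider edges lightest-first.
R4-R9 (1): add — endpoints in different components.
R2-R8 (2): add — endpoints in different components.
R5-R7 (3): add — endpoints in different components.
R3-R9 (5): add — endpoints in different components.
R1-R3 (7): add — endpoints in different components.
R2-R3 (7): add — endpoints in different components.
R2-R9 (7): skip — R9 and R2 already connected.
R4-R6 (7): add — endpoints in different components.
R7-R8 (7): add — endpoints in different components.
Edges rejected before the tree was complete: 1.

1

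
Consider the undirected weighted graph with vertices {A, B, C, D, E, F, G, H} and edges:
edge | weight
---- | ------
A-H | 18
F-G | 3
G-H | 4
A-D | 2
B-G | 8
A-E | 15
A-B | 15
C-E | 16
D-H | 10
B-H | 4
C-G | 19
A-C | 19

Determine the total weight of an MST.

Prim's algorithm from E:
Step 1: cheapest edge leaving the tree is A-E (15); add A.
Step 2: cheapest edge leaving the tree is A-D (2); add D.
Step 3: cheapest edge leaving the tree is D-H (10); add H.
Step 4: cheapest edge leaving the tree is B-H (4); add B.
Step 5: cheapest edge leaving the tree is G-H (4); add G.
Step 6: cheapest edge leaving the tree is F-G (3); add F.
Step 7: cheapest edge leaving the tree is C-E (16); add C.
MST edges: A-E, A-D, D-H, B-H, G-H, F-G, C-E; total weight 15+2+10+4+4+3+16 = 54.

54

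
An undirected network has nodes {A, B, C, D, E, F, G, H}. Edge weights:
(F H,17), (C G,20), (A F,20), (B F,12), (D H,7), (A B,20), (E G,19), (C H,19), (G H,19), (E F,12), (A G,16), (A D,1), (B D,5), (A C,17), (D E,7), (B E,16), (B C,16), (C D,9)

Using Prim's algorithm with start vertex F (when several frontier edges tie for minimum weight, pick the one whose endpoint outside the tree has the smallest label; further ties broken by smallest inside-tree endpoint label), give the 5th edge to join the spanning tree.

D-H

Grow the tree from F using Prim:
Step 1: cheapest edge leaving the tree is B F (12); add B.
Step 2: cheapest edge leaving the tree is B D (5); add D.
Step 3: cheapest edge leaving the tree is A D (1); add A.
Step 4: cheapest edge leaving the tree is D E (7); add E.
Step 5: cheapest edge leaving the tree is D H (7); add H.
Step 6: cheapest edge leaving the tree is C D (9); add C.
Step 7: cheapest edge leaving the tree is A G (16); add G.
The 5th edge added is D H.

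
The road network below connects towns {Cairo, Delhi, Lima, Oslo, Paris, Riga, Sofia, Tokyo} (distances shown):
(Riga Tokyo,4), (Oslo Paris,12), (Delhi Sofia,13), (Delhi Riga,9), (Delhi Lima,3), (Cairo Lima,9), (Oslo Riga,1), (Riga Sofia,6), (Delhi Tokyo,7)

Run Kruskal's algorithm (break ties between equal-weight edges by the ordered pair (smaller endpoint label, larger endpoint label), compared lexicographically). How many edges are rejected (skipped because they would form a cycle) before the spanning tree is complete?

1

Kruskal's algorithm — process edges by increasing weight (ties by edge label):
Oslo Riga (1): add — endpoints in different components.
Delhi Lima (3): add — endpoints in different components.
Riga Tokyo (4): add — endpoints in different components.
Riga Sofia (6): add — endpoints in different components.
Delhi Tokyo (7): add — endpoints in different components.
Cairo Lima (9): add — endpoints in different components.
Delhi Riga (9): skip — Riga and Delhi already connected.
Oslo Paris (12): add — endpoints in different components.
Edges rejected before the tree was complete: 1.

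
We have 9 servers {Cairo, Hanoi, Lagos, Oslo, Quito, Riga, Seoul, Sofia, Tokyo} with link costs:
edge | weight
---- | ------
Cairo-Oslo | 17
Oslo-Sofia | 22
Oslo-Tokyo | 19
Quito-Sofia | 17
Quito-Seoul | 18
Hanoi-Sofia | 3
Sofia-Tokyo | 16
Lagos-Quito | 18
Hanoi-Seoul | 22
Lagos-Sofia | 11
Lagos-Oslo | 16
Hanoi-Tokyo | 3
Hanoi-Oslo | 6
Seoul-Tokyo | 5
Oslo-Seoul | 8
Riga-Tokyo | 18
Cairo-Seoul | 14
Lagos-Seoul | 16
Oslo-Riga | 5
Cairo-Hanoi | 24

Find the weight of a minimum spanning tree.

Kruskal: consider edges lightest-first.
Hanoi-Sofia (3): add — endpoints in different components.
Hanoi-Tokyo (3): add — endpoints in different components.
Oslo-Riga (5): add — endpoints in different components.
Seoul-Tokyo (5): add — endpoints in different components.
Hanoi-Oslo (6): add — endpoints in different components.
Oslo-Seoul (8): skip — Seoul and Oslo already connected.
Lagos-Sofia (11): add — endpoints in different components.
Cairo-Seoul (14): add — endpoints in different components.
Lagos-Oslo (16): skip — Lagos and Oslo already connected.
Lagos-Seoul (16): skip — Seoul and Lagos already connected.
Sofia-Tokyo (16): skip — Tokyo and Sofia already connected.
Cairo-Oslo (17): skip — Cairo and Oslo already connected.
Quito-Sofia (17): add — endpoints in different components.
MST edges: Hanoi-Sofia, Hanoi-Tokyo, Oslo-Riga, Seoul-Tokyo, Hanoi-Oslo, Lagos-Sofia, Cairo-Seoul, Quito-Sofia; total weight 3+3+5+5+6+11+14+17 = 64.

64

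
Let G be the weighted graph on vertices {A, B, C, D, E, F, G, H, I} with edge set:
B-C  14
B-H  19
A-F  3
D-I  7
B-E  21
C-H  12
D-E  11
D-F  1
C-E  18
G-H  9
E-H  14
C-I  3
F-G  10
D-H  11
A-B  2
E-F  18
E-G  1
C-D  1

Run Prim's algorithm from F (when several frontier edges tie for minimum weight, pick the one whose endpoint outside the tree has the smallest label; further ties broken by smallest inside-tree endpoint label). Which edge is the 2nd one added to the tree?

Prim, starting at F.
Step 1: cheapest edge leaving the tree is D-F (1); add D.
Step 2: cheapest edge leaving the tree is C-D (1); add C.
Step 3: cheapest edge leaving the tree is A-F (3); add A.
Step 4: cheapest edge leaving the tree is A-B (2); add B.
Step 5: cheapest edge leaving the tree is C-I (3); add I.
Step 6: cheapest edge leaving the tree is F-G (10); add G.
Step 7: cheapest edge leaving the tree is E-G (1); add E.
Step 8: cheapest edge leaving the tree is G-H (9); add H.
The 2nd edge added is C-D.

C-D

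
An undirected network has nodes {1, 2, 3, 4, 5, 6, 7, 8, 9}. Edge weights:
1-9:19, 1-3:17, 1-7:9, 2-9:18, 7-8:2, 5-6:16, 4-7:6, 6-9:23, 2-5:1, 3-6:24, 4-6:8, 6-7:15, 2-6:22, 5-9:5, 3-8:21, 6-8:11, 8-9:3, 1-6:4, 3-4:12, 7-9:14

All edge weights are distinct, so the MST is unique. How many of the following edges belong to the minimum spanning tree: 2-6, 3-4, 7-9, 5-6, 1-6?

2

Kruskal: consider edges lightest-first.
2-5 (1): add — endpoints in different components.
7-8 (2): add — endpoints in different components.
8-9 (3): add — endpoints in different components.
1-6 (4): add — endpoints in different components.
5-9 (5): add — endpoints in different components.
4-7 (6): add — endpoints in different components.
4-6 (8): add — endpoints in different components.
1-7 (9): skip — 1 and 7 already connected.
6-8 (11): skip — 6 and 8 already connected.
3-4 (12): add — endpoints in different components.
MST edge set: {2-5, 7-8, 8-9, 1-6, 5-9, 4-7, 4-6, 3-4}.
Of the listed edges, {3-4, 1-6} are in the MST → 2.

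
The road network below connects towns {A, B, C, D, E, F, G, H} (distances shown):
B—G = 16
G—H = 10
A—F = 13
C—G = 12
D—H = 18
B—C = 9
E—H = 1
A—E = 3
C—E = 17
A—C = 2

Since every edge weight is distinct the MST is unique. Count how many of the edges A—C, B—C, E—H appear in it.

3

Sort edges by weight, then run Kruskal:
E—H (1): add — endpoints in different components.
A—C (2): add — endpoints in different components.
A—E (3): add — endpoints in different components.
B—C (9): add — endpoints in different components.
G—H (10): add — endpoints in different components.
C—G (12): skip — C and G already connected.
A—F (13): add — endpoints in different components.
B—G (16): skip — B and G already connected.
C—E (17): skip — C and E already connected.
D—H (18): add — endpoints in different components.
MST edge set: {E—H, A—C, A—E, B—C, G—H, A—F, D—H}.
Of the listed edges, {A—C, B—C, E—H} are in the MST → 3.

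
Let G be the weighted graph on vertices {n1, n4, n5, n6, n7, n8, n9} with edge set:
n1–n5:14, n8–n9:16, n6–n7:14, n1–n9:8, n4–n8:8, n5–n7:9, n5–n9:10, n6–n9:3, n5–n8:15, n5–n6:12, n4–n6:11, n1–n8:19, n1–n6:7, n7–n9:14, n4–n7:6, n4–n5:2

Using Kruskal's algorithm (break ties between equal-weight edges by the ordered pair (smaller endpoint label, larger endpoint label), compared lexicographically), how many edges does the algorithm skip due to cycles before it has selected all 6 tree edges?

Kruskal's algorithm — process edges by increasing weight (ties by edge label):
n4–n5 (2): add — endpoints in different components.
n6–n9 (3): add — endpoints in different components.
n4–n7 (6): add — endpoints in different components.
n1–n6 (7): add — endpoints in different components.
n1–n9 (8): skip — n1 and n9 already connected.
n4–n8 (8): add — endpoints in different components.
n5–n7 (9): skip — n5 and n7 already connected.
n5–n9 (10): add — endpoints in different components.
Edges rejected before the tree was complete: 2.

2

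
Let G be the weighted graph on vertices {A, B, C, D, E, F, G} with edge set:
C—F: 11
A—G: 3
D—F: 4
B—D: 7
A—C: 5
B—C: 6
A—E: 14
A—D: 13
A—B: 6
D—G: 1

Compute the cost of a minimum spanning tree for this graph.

33

Sort edges by weight, then run Kruskal:
D—G (1): add — endpoints in different components.
A—G (3): add — endpoints in different components.
D—F (4): add — endpoints in different components.
A—C (5): add — endpoints in different components.
A—B (6): add — endpoints in different components.
B—C (6): skip — B and C already connected.
B—D (7): skip — B and D already connected.
C—F (11): skip — C and F already connected.
A—D (13): skip — A and D already connected.
A—E (14): add — endpoints in different components.
MST edges: D—G, A—G, D—F, A—C, A—B, A—E; total weight 1+3+4+5+6+14 = 33.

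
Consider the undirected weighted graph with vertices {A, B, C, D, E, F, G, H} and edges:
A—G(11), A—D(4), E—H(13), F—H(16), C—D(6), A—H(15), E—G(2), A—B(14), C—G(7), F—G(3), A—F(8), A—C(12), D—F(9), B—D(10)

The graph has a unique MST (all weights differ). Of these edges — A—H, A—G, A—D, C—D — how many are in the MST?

Kruskal's algorithm — process edges by increasing weight (ties by edge label):
E—G (2): add — endpoints in different components.
F—G (3): add — endpoints in different components.
A—D (4): add — endpoints in different components.
C—D (6): add — endpoints in different components.
C—G (7): add — endpoints in different components.
A—F (8): skip — A and F already connected.
D—F (9): skip — D and F already connected.
B—D (10): add — endpoints in different components.
A—G (11): skip — A and G already connected.
A—C (12): skip — A and C already connected.
E—H (13): add — endpoints in different components.
MST edge set: {E—G, F—G, A—D, C—D, C—G, B—D, E—H}.
Of the listed edges, {A—D, C—D} are in the MST → 2.

2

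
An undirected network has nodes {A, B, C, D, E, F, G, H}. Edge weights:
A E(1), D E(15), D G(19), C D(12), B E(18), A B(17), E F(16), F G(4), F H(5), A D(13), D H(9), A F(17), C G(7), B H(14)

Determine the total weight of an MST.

53

Sort edges by weight, then run Kruskal:
A E (1): add — endpoints in different components.
F G (4): add — endpoints in different components.
F H (5): add — endpoints in different components.
C G (7): add — endpoints in different components.
D H (9): add — endpoints in different components.
C D (12): skip — C and D already connected.
A D (13): add — endpoints in different components.
B H (14): add — endpoints in different components.
MST edges: A E, F G, F H, C G, D H, A D, B H; total weight 1+4+5+7+9+13+14 = 53.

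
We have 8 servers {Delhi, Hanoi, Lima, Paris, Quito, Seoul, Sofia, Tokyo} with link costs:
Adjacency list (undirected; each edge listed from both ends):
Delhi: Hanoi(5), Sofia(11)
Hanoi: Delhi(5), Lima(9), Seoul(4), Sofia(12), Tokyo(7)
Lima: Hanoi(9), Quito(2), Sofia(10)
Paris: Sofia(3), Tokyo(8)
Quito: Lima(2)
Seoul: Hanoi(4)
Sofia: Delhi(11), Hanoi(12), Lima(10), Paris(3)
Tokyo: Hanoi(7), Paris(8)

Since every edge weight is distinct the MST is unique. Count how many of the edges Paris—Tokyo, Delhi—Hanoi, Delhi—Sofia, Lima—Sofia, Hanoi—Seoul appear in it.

Kruskal: consider edges lightest-first.
Lima—Quito (2): add — endpoints in different components.
Paris—Sofia (3): add — endpoints in different components.
Hanoi—Seoul (4): add — endpoints in different components.
Delhi—Hanoi (5): add — endpoints in different components.
Hanoi—Tokyo (7): add — endpoints in different components.
Paris—Tokyo (8): add — endpoints in different components.
Hanoi—Lima (9): add — endpoints in different components.
MST edge set: {Lima—Quito, Paris—Sofia, Hanoi—Seoul, Delhi—Hanoi, Hanoi—Tokyo, Paris—Tokyo, Hanoi—Lima}.
Of the listed edges, {Paris—Tokyo, Delhi—Hanoi, Hanoi—Seoul} are in the MST → 3.

3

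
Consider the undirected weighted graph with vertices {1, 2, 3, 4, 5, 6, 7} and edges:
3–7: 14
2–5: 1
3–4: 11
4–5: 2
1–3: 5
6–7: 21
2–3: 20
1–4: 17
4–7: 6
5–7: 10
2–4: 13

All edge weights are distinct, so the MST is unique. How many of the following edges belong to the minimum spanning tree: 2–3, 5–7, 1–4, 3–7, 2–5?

Sort edges by weight, then run Kruskal:
2–5 (1): add. Components now {1} {2,5} {3} {4} {6} {7}
4–5 (2): add. Components now {1} {2,4,5} {3} {6} {7}
1–3 (5): add. Components now {1,3} {2,4,5} {6} {7}
4–7 (6): add. Components now {1,3} {2,4,5,7} {6}
5–7 (10): skip — 5 and 7 already connected.
3–4 (11): add. Components now {1,2,3,4,5,7} {6}
2–4 (13): skip — 2 and 4 already connected.
3–7 (14): skip — 3 and 7 already connected.
1–4 (17): skip — 1 and 4 already connected.
2–3 (20): skip — 2 and 3 already connected.
6–7 (21): add. Components now {1,2,3,4,5,6,7}
MST edge set: {2–5, 4–5, 1–3, 4–7, 3–4, 6–7}.
Of the listed edges, {2–5} are in the MST → 1.

1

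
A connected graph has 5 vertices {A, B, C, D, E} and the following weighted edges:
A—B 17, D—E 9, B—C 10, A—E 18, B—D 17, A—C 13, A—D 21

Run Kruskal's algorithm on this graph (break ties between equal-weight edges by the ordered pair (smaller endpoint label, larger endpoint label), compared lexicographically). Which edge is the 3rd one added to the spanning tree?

A-C

Kruskal's algorithm — process edges by increasing weight (ties by edge label):
D—E (9): add. Components now {A} {B} {C} {D,E}
B—C (10): add. Components now {A} {B,C} {D,E}
A—C (13): add. Components now {A,B,C} {D,E}
A—B (17): skip — A and B already connected.
B—D (17): add. Components now {A,B,C,D,E}
The 3rd edge added is A—C.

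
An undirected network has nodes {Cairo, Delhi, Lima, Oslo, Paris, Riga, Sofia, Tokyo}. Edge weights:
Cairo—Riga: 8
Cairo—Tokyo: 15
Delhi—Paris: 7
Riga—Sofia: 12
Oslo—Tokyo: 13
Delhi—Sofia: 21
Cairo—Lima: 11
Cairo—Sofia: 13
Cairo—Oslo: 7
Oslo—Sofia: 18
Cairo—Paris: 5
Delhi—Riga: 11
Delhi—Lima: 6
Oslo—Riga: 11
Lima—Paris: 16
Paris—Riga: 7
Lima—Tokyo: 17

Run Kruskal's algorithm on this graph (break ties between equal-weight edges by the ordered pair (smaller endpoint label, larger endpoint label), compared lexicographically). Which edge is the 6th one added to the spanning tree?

Riga-Sofia

Kruskal's algorithm — process edges by increasing weight (ties by edge label):
Cairo—Paris (5): add — endpoints in different components.
Delhi—Lima (6): add — endpoints in different components.
Cairo—Oslo (7): add — endpoints in different components.
Delhi—Paris (7): add — endpoints in different components.
Paris—Riga (7): add — endpoints in different components.
Cairo—Riga (8): skip — Cairo and Riga already connected.
Cairo—Lima (11): skip — Cairo and Lima already connected.
Delhi—Riga (11): skip — Delhi and Riga already connected.
Oslo—Riga (11): skip — Oslo and Riga already connected.
Riga—Sofia (12): add — endpoints in different components.
Cairo—Sofia (13): skip — Cairo and Sofia already connected.
Oslo—Tokyo (13): add — endpoints in different components.
The 6th edge added is Riga—Sofia.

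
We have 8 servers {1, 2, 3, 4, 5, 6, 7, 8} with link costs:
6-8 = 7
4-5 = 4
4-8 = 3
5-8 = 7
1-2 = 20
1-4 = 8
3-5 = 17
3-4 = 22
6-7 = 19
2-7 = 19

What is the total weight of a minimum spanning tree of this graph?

Sort edges by weight, then run Kruskal:
4-8 (3): add — endpoints in different components.
4-5 (4): add — endpoints in different components.
5-8 (7): skip — 5 and 8 already connected.
6-8 (7): add — endpoints in different components.
1-4 (8): add — endpoints in different components.
3-5 (17): add — endpoints in different components.
2-7 (19): add — endpoints in different components.
6-7 (19): add — endpoints in different components.
MST edges: 4-8, 4-5, 6-8, 1-4, 3-5, 2-7, 6-7; total weight 3+4+7+8+17+19+19 = 77.

77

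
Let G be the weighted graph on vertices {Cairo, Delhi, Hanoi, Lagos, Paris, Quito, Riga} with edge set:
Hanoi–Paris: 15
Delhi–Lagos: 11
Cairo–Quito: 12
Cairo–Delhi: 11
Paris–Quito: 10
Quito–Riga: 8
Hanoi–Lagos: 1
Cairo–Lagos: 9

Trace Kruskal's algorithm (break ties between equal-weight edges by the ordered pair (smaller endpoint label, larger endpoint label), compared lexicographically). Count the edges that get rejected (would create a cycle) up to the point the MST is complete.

1

Kruskal: consider edges lightest-first.
Hanoi–Lagos (1): add. Components now {Paris} {Hanoi,Lagos} {Delhi} {Cairo} {Quito} {Riga}
Quito–Riga (8): add. Components now {Paris} {Hanoi,Lagos} {Delhi} {Cairo} {Quito,Riga}
Cairo–Lagos (9): add. Components now {Paris} {Cairo,Hanoi,Lagos} {Delhi} {Quito,Riga}
Paris–Quito (10): add. Components now {Paris,Quito,Riga} {Cairo,Hanoi,Lagos} {Delhi}
Cairo–Delhi (11): add. Components now {Paris,Quito,Riga} {Cairo,Delhi,Hanoi,Lagos}
Delhi–Lagos (11): skip — Lagos and Delhi already connected.
Cairo–Quito (12): add. Components now {Cairo,Delhi,Hanoi,Lagos,Paris,Quito,Riga}
Edges rejected before the tree was complete: 1.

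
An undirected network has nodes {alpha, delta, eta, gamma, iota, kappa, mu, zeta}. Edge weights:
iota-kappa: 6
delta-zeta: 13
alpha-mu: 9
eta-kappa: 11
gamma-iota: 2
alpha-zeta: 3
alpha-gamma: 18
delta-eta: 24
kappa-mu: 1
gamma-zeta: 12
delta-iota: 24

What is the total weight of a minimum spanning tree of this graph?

45

Grow the tree from gamma using Prim:
Step 1: frontier [gamma-iota 2, gamma-zeta 12, alpha-gamma 18] → take gamma-iota (2); add iota.
Step 2: frontier [gamma-zeta 12, alpha-gamma 18, iota-kappa 6, delta-iota 24] → take iota-kappa (6); add kappa.
Step 3: frontier [gamma-zeta 12, alpha-gamma 18, delta-iota 24, kappa-mu 1, eta-kappa 11] → take kappa-mu (1); add mu.
Step 4: frontier [gamma-zeta 12, alpha-gamma 18, delta-iota 24, eta-kappa 11, alpha-mu 9] → take alpha-mu (9); add alpha.
Step 5: frontier [alpha-zeta 3, gamma-zeta 12, delta-iota 24, eta-kappa 11] → take alpha-zeta (3); add zeta.
Step 6: frontier [delta-iota 24, eta-kappa 11, delta-zeta 13] → take eta-kappa (11); add eta.
Step 7: frontier [delta-eta 24, delta-iota 24, delta-zeta 13] → take delta-zeta (13); add delta.
MST edges: gamma-iota, iota-kappa, kappa-mu, alpha-mu, alpha-zeta, eta-kappa, delta-zeta; total weight 2+6+1+9+3+11+13 = 45.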